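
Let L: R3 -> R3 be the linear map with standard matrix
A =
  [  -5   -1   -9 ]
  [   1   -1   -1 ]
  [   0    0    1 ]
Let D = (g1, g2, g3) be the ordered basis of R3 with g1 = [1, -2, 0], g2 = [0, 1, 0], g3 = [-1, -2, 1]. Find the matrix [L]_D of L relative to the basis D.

The j-th column of [L]_D is [L(gj)]_D.
L(g1) = A g1 = [-3, 3, 0] = -3g1 - 3g2 + 0·g3, so column 1 is [-3, -3, 0].
Repeating for g2, g3 and assembling the columns gives [[-3, -1, -1], [-3, -3, 0], [0, 0, 1]].

[[-3, -1, -1], [-3, -3, 0], [0, 0, 1]]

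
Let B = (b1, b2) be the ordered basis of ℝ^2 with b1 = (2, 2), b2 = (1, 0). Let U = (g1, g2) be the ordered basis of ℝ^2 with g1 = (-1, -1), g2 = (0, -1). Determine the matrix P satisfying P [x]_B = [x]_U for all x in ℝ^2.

Let M have columns bj and N have columns gj. Then for every x, N [x]_U = x = M [x]_B, so P = N^(-1) M.
Since det N = 1, N^(-1) has integer entries; multiplying gives P = [[-2, -1], [0, 1]].

[[-2, -1], [0, 1]]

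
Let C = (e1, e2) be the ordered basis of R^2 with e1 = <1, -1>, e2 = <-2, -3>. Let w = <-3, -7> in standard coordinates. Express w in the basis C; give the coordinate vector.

<1, 2>

[w]_C is the unique c with M c = w, where M has columns e1, e2.
System: c_1 - 2c_2 = -3, -c_1 - 3c_2 = -7; solving gives c_1 = 1, c_2 = 2.
Check: e1 + 2e2 = <-3, -7>.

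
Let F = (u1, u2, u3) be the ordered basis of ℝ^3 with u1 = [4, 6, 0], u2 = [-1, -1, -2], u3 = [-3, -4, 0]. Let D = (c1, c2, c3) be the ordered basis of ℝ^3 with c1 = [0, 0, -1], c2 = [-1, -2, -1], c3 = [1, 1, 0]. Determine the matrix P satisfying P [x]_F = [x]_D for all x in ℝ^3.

Let M have columns uj and N have columns cj. Then for every x, N [x]_D = x = M [x]_F, so P = N^(-1) M.
Since det N = -1, N^(-1) has integer entries; multiplying gives P = [[2, 2, -1], [-2, 0, 1], [2, -1, -2]].

[[2, 2, -1], [-2, 0, 1], [2, -1, -2]]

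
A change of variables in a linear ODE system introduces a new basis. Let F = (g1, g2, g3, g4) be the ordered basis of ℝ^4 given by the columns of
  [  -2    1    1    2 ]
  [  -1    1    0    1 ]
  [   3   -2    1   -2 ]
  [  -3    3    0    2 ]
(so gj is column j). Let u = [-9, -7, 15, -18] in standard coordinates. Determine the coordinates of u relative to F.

[0, -4, 1, -3]

[u]_F is the unique c with M c = u, where M has columns g1, ..., g4.
Row-reducing the augmented matrix [M | u] gives c = (0, -4, 1, -3).
Check: 0·g1 - 4g2 + g3 - 3g4 = [-9, -7, 15, -18].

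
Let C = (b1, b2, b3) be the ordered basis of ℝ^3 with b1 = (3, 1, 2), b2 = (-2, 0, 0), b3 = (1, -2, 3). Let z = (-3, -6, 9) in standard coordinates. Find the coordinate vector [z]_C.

(0, 3, 3)

Write z = c_1 b1 + ... + c_3 b3 and solve for the c_i.
Solving this 3x3 system gives c = (0, 3, 3).
Check: 0·b1 + 3b2 + 3b3 = (-3, -6, 9).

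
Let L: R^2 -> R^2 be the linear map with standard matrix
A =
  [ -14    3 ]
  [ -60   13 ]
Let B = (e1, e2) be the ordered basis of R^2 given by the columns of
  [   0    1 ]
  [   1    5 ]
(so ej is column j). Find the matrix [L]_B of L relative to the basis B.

The j-th column of [L]_B is [L(ej)]_B.
L(e1) = A e1 = <3, 13> = -2e1 + 3e2, so column 1 is <-2, 3>.
Repeating for e2 and assembling the columns gives [[-2, 0], [3, 1]].

[[-2, 0], [3, 1]]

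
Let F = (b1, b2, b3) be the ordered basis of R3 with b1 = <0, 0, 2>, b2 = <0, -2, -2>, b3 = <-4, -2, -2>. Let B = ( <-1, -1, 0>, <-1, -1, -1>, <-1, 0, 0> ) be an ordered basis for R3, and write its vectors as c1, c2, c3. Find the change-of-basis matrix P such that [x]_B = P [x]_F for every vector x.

[[2, 0, 0], [-2, 2, 2], [0, -2, 2]]

Let M have columns bj and N have columns cj. Then for every x, N [x]_B = x = M [x]_F, so P = N^(-1) M.
Since det N = -1, N^(-1) has integer entries; multiplying gives P = [[2, 0, 0], [-2, 2, 2], [0, -2, 2]].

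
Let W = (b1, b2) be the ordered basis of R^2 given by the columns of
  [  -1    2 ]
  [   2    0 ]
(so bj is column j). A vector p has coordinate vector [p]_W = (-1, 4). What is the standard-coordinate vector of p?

(9, -2)

By definition p = -b1 + 4b2.
Summing componentwise gives (9, -2).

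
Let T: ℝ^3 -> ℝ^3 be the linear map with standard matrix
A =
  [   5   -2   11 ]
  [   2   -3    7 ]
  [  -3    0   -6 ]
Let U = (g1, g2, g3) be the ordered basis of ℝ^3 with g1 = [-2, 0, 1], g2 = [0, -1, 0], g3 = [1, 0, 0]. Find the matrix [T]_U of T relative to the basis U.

With P the matrix whose columns are g1, ..., g3, [T]_U = P^(-1) A P.
Column by column: T(g1) = A g1 = [1, 3, 0]; its U-coordinates [0, -3, 1] give column 1.
Continuing for each basis vector yields [T]_U = [[0, 0, -3], [-3, -3, -2], [1, 2, -1]].

[[0, 0, -3], [-3, -3, -2], [1, 2, -1]]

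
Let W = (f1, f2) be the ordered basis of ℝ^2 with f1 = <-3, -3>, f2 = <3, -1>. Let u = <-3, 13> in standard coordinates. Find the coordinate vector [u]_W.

<-3, -4>

[u]_W is the unique c with M c = u, where M has columns f1, f2.
System: -3c_1 + 3c_2 = -3, -3c_1 - c_2 = 13; solving gives c_1 = -3, c_2 = -4.
Check: -3f1 - 4f2 = <-3, 13>.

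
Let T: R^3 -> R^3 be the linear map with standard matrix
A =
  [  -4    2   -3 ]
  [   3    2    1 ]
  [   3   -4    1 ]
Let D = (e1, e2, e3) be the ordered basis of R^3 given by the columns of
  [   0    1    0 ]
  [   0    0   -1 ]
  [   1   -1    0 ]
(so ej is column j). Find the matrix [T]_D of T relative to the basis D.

Let P have columns e1, ..., e3. Then [T]_D = P^(-1) A P.
Here det P = -1, so P^(-1) is integer; computing A P first and then P^(-1)(A P) gives [[-2, 1, 2], [-3, -1, -2], [-1, -2, 2]].

[[-2, 1, 2], [-3, -1, -2], [-1, -2, 2]]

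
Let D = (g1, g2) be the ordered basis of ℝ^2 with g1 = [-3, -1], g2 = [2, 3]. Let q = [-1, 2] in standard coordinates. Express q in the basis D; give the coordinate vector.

[1, 1]

[q]_D is the unique c with M c = q, where M has columns g1, g2.
System: -3c_1 + 2c_2 = -1, -c_1 + 3c_2 = 2; solving gives c_1 = 1, c_2 = 1.
Check: g1 + g2 = [-1, 2].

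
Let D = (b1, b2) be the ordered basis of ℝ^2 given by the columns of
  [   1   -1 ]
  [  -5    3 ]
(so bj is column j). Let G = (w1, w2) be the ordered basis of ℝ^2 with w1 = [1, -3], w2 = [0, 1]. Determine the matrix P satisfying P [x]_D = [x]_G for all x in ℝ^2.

[[1, -1], [-2, 0]]

Let M have columns bj and N have columns wj. Then for every x, N [x]_G = x = M [x]_D, so P = N^(-1) M.
Since det N = 1, N^(-1) has integer entries; multiplying gives P = [[1, -1], [-2, 0]].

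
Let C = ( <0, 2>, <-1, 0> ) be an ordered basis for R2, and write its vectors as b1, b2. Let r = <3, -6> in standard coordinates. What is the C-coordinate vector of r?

[r]_C is the unique c with M c = r, where M has columns b1, b2.
System: 0c_1 - c_2 = 3, 2c_1 + 0c_2 = -6; solving gives c_1 = -3, c_2 = -3.
Check: -3b1 - 3b2 = <3, -6>.

<-3, -3>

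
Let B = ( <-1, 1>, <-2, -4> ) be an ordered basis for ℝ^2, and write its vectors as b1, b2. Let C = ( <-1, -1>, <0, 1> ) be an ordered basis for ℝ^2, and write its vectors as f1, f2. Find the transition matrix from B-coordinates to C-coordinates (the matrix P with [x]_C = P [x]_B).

[[1, 2], [2, -2]]

Let M have columns bj and N have columns fj. Then for every x, N [x]_C = x = M [x]_B, so P = N^(-1) M.
Since det N = -1, N^(-1) has integer entries; multiplying gives P = [[1, 2], [2, -2]].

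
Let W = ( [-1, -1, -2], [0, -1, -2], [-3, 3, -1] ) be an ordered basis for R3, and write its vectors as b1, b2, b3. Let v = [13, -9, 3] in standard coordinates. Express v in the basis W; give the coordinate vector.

[-4, 4, -3]

[v]_W is the unique c with M c = v, where M has columns b1, ..., b3.
Solving this 3x3 system gives c = (-4, 4, -3).
Check: -4b1 + 4b2 - 3b3 = [13, -9, 3].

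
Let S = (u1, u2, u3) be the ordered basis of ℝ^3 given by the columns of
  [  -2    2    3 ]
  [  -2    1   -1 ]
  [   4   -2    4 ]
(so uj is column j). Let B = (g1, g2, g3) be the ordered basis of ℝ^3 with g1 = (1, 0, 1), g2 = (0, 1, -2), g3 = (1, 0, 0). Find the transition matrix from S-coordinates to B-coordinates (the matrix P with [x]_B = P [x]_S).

Let M have columns uj and N have columns gj. Then for every x, N [x]_B = x = M [x]_S, so P = N^(-1) M.
Since det N = -1, N^(-1) has integer entries; multiplying gives P = [[0, 0, 2], [-2, 1, -1], [-2, 2, 1]].

[[0, 0, 2], [-2, 1, -1], [-2, 2, 1]]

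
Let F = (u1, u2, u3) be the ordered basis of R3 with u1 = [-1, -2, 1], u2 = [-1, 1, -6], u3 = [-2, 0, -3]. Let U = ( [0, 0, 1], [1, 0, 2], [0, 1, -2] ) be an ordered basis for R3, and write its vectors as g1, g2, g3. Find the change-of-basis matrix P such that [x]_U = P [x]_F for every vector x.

[[-1, -2, 1], [-1, -1, -2], [-2, 1, 0]]

Take x = uj: its F-coordinates are the j-th standard unit vector, so P e_j — column j of P — equals [uj]_U.
u1 = -g1 - g2 - 2g3, giving column 1 = [-1, -1, -2]; repeating for each j gives P = [[-1, -2, 1], [-1, -1, -2], [-2, 1, 0]].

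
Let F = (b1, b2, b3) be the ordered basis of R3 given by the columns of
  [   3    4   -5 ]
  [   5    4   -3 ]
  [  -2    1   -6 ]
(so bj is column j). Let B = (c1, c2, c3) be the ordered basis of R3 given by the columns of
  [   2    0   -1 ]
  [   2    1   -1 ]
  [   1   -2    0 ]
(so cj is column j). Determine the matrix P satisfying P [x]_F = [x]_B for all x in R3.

[[2, 1, -2], [2, 0, 2], [1, -2, 1]]

Let M have columns bj and N have columns cj. Then for every x, N [x]_B = x = M [x]_F, so P = N^(-1) M.
Since det N = 1, N^(-1) has integer entries; multiplying gives P = [[2, 1, -2], [2, 0, 2], [1, -2, 1]].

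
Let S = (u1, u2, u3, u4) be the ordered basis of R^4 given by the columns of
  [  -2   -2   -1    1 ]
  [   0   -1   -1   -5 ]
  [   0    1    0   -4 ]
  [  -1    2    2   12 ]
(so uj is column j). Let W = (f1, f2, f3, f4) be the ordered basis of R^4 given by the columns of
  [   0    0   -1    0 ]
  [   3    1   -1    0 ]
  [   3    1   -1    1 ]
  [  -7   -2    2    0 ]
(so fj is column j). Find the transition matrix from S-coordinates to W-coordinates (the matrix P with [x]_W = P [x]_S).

[[1, 0, 0, -2], [-1, 1, 0, 0], [2, 2, 1, -1], [0, 2, 1, 1]]

Take x = uj: its S-coordinates are the j-th standard unit vector, so P e_j — column j of P — equals [uj]_W.
u1 = f1 - f2 + 2f3 + 0·f4, giving column 1 = <1, -1, 2, 0>; repeating for each j gives P = [[1, 0, 0, -2], [-1, 1, 0, 0], [2, 2, 1, -1], [0, 2, 1, 1]].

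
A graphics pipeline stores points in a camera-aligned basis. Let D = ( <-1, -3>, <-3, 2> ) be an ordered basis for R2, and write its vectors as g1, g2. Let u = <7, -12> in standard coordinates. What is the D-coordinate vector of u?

We seek scalars with c_1 g1 + c_2 g2 = u; equivalently solve M c = u where the columns of M are g1, g2.
System: -c_1 - 3c_2 = 7, -3c_1 + 2c_2 = -12; solving gives c_1 = 2, c_2 = -3.
Check: 2g1 - 3g2 = <7, -12>.

<2, -3>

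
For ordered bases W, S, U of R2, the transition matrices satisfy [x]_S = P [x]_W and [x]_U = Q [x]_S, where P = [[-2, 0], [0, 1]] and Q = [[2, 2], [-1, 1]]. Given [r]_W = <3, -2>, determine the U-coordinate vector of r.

Composing the changes, [r]_U = Q P [r]_W.
Q P = [[-4, 2], [2, 1]]; applying this to <3, -2> gives <-16, 4>.

<-16, 4>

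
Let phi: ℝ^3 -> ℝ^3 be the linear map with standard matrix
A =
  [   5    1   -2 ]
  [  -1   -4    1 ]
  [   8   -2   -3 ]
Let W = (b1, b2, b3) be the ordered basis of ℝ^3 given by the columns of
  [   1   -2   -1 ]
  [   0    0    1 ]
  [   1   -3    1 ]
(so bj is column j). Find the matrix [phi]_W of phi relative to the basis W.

The j-th column of [phi]_W is [phi(bj)]_W.
phi(b1) = A b1 = <3, 0, 5> = -b1 - 2b2 + 0·b3, so column 1 is <-1, -2, 0>.
Repeating for b2, b3 and assembling the columns gives [[-1, -3, -2], [-2, 1, 3], [0, -1, -2]].

[[-1, -3, -2], [-2, 1, 3], [0, -1, -2]]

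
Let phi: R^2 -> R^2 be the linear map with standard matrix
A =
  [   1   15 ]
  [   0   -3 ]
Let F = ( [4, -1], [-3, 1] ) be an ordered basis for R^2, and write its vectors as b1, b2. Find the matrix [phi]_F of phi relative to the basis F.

Let P have columns b1, b2. Then [phi]_F = P^(-1) A P.
Here det P = 1, so P^(-1) is integer; computing A P first and then P^(-1)(A P) gives [[-2, 3], [1, 0]].

[[-2, 3], [1, 0]]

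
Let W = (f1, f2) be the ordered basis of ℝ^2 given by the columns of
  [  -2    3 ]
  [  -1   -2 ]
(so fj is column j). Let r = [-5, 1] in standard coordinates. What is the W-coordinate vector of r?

Write r = c_1 f1 + c_2 f2 and solve for the c_i.
System: -2c_1 + 3c_2 = -5, -c_1 - 2c_2 = 1; solving gives c_1 = 1, c_2 = -1.
Check: f1 - f2 = [-5, 1].

[1, -1]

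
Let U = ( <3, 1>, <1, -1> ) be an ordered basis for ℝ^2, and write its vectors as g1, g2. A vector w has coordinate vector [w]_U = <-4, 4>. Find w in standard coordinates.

w = M [w]_U, where M has columns g1, g2.
Carrying out the matrix-vector product, w = <-8, -8>.

<-8, -8>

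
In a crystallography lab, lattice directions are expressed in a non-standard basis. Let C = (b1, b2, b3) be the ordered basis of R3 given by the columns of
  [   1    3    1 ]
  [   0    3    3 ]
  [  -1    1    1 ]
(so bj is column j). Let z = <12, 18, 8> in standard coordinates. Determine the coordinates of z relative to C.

We seek scalars with c_1 b1 + ... + c_3 b3 = z; equivalently solve M c = z where the columns of M are b1, ..., b3.
Gaussian elimination on [M | z] yields c = (-2, 4, 2).
Check: -2b1 + 4b2 + 2b3 = <12, 18, 8>.

<-2, 4, 2>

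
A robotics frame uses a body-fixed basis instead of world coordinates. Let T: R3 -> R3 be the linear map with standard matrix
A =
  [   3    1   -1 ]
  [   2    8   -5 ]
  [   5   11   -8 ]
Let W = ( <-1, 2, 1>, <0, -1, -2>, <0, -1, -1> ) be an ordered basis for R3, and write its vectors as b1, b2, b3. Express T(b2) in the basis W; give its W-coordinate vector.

Column 2 of [T]_W is the W-coordinate vector of T(b2).
In standard coordinates T(b2) = A b2 = <1, 2, 5>.
Converting to W: <1, 2, 5> = -b1 - 2b2 - 2b3, so the coordinate vector is <-1, -2, -2>.

<-1, -2, -2>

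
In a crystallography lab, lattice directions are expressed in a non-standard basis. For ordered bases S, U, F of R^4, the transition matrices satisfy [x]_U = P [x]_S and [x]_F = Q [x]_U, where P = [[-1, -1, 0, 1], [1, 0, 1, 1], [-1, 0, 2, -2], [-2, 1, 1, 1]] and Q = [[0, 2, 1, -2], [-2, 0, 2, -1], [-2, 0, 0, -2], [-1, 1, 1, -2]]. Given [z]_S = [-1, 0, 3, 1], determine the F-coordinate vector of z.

Apply P to get U-coordinates [2, 3, 5, 6], then Q to get F-coordinates.
The result is [z]_F = [-1, 0, -16, -6].

[-1, 0, -16, -6]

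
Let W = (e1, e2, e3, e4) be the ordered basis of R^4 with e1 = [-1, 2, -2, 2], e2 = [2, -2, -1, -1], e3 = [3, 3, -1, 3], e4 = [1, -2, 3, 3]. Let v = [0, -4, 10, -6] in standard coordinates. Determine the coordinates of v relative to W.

Write v = c_1 e1 + ... + c_4 e4 and solve for the c_i.
Gaussian elimination on [M | v] yields c = (-4, -2, 0, 0).
Check: -4e1 - 2e2 + 0·e3 + 0·e4 = [0, -4, 10, -6].

[-4, -2, 0, 0]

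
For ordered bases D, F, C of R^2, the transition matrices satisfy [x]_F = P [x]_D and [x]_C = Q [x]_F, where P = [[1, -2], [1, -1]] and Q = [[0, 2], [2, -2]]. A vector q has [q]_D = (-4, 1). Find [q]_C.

(-10, -2)

First [q]_F = P [q]_D = (-6, -5).
Then [q]_C = Q [q]_F = (-10, -2).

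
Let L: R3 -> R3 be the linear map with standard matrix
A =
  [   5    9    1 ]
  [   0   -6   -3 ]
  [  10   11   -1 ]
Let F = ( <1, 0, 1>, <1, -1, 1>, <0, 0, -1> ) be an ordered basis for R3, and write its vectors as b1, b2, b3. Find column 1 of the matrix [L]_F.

<3, 3, -3>

Column 1 of [L]_F is the F-coordinate vector of L(b1).
In standard coordinates L(b1) = A b1 = <6, -3, 9>.
Converting to F: <6, -3, 9> = 3b1 + 3b2 - 3b3, so the coordinate vector is <3, 3, -3>.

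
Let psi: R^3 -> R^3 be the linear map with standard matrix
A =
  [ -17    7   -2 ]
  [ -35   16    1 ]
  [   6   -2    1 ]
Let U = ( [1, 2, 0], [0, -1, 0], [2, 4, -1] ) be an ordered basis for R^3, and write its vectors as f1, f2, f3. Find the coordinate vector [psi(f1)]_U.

[1, -3, -2]

Column 1 of [psi]_U is the U-coordinate vector of psi(f1).
In standard coordinates psi(f1) = A f1 = [-3, -3, 2].
Converting to U: [-3, -3, 2] = f1 - 3f2 - 2f3, so the coordinate vector is [1, -3, -2].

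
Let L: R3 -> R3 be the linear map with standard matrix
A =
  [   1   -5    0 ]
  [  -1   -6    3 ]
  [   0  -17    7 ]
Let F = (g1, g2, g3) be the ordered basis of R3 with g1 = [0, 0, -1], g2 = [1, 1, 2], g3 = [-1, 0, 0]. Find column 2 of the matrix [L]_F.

Compute L(g2) = A g2 = [-4, -1, -3] in standard coordinates.
Then write this in F-coordinates: solve for y in y_1 g1 + ... + y_3 g3 = [-4, -1, -3].
This gives y = [1, -1, 3], which is column 2 of [L]_F.

[1, -1, 3]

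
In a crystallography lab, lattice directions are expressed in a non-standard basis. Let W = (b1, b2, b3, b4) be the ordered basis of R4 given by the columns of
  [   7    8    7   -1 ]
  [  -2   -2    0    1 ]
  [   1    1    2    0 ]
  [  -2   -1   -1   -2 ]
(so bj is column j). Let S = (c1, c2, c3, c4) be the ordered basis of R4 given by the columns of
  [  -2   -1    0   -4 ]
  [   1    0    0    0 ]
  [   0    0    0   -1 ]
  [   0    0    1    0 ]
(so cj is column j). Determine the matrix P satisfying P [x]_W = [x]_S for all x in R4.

Take x = bj: its W-coordinates are the j-th standard unit vector, so P e_j — column j of P — equals [bj]_S.
b1 = -2c1 + c2 - 2c3 - c4, giving column 1 = <-2, 1, -2, -1>; repeating for each j gives P = [[-2, -2, 0, 1], [1, 0, 1, -1], [-2, -1, -1, -2], [-1, -1, -2, 0]].

[[-2, -2, 0, 1], [1, 0, 1, -1], [-2, -1, -1, -2], [-1, -1, -2, 0]]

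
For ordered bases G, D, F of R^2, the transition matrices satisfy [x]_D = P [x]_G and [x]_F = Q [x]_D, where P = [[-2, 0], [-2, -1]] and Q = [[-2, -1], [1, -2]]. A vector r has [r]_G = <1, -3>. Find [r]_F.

<3, -4>

First [r]_D = P [r]_G = <-2, 1>.
Then [r]_F = Q [r]_D = <3, -4>.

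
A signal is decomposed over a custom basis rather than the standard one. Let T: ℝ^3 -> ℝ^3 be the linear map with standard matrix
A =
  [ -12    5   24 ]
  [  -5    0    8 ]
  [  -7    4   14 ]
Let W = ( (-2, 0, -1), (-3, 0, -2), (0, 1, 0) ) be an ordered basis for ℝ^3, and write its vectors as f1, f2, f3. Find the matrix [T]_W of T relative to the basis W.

[[0, 3, 2], [0, 2, -3], [2, -1, 0]]

With P the matrix whose columns are f1, ..., f3, [T]_W = P^(-1) A P.
Column by column: T(f1) = A f1 = (0, 2, 0); its W-coordinates (0, 0, 2) give column 1.
Continuing for each basis vector yields [T]_W = [[0, 3, 2], [0, 2, -3], [2, -1, 0]].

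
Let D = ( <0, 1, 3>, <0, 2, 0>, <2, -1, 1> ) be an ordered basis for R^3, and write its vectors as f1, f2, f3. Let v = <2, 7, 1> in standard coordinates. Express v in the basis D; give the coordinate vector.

Write v = c_1 f1 + ... + c_3 f3 and solve for the c_i.
Row-reducing the augmented matrix [M | v] gives c = (0, 4, 1).
Check: 0·f1 + 4f2 + f3 = <2, 7, 1>.

<0, 4, 1>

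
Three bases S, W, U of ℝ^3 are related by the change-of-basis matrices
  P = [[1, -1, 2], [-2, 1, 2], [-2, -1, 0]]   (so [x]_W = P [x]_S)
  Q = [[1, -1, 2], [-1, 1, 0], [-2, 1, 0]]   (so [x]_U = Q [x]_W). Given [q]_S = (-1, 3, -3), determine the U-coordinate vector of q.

(-11, 9, 19)

Composing the changes, [q]_U = Q P [q]_S.
Q P = [[-1, -4, 0], [-3, 2, 0], [-4, 3, -2]]; applying this to (-1, 3, -3) gives (-11, 9, 19).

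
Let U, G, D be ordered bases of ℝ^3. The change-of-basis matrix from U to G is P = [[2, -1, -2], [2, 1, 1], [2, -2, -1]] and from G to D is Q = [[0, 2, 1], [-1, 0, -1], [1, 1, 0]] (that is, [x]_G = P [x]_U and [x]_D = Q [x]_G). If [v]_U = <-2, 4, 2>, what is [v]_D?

Apply P to get G-coordinates <-12, 2, -14>, then Q to get D-coordinates.
The result is [v]_D = <-10, 26, -10>.

<-10, 26, -10>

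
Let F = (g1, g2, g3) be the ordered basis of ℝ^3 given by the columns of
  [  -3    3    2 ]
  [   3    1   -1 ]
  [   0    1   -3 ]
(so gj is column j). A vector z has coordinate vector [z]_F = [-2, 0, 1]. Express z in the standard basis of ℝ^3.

[8, -7, -3]

The coordinates say z = -2g1 + 0·g2 + g3; adding the scaled basis vectors gives [8, -7, -3].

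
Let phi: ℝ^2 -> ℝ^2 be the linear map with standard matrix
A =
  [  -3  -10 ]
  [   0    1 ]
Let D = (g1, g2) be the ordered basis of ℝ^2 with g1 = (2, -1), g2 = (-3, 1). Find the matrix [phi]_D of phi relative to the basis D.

[[-1, -2], [-2, -1]]

Let P have columns g1, g2. Then [phi]_D = P^(-1) A P.
Here det P = -1, so P^(-1) is integer; computing A P first and then P^(-1)(A P) gives [[-1, -2], [-2, -1]].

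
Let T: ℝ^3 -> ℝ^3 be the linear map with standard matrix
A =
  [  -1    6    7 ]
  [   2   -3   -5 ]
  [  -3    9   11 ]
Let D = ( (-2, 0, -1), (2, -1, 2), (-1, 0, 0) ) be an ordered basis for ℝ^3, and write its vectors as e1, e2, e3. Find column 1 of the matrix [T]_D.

(3, -1, -3)

Compute T(e1) = A e1 = (-5, 1, -5) in standard coordinates.
Then write this in D-coordinates: solve for y in y_1 e1 + ... + y_3 e3 = (-5, 1, -5).
This gives y = (3, -1, -3), which is column 1 of [T]_D.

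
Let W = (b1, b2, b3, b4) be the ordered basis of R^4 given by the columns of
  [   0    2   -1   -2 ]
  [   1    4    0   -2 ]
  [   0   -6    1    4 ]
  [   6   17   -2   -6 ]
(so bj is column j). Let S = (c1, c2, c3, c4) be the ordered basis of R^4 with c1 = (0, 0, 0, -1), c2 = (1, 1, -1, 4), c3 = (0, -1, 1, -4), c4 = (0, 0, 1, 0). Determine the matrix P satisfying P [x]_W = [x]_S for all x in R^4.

[[-2, -1, 2, -2], [0, 2, -1, -2], [-1, -2, -1, 0], [1, -2, 1, 2]]

Column j of P is [bj]_S, since P maps W-coordinates to S-coordinates.
Expressing b1 in S: b1 = -2c1 + 0·c2 - c3 + c4, so column 1 of P is (-2, 0, -1, 1).
Doing the same for each bj gives P = [[-2, -1, 2, -2], [0, 2, -1, -2], [-1, -2, -1, 0], [1, -2, 1, 2]].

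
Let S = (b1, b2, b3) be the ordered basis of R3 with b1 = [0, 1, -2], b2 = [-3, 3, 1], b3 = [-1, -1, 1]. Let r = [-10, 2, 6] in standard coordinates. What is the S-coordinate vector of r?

[0, 2, 4]

[r]_S is the unique c with M c = r, where M has columns b1, ..., b3.
Solving this 3x3 system gives c = (0, 2, 4).
Check: 0·b1 + 2b2 + 4b3 = [-10, 2, 6].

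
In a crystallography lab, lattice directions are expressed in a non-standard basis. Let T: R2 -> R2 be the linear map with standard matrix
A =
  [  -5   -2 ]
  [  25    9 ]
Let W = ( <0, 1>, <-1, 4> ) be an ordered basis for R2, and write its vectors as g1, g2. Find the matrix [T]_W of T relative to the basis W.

[[1, -1], [2, 3]]

The j-th column of [T]_W is [T(gj)]_W.
T(g1) = A g1 = <-2, 9> = g1 + 2g2, so column 1 is <1, 2>.
Repeating for g2 and assembling the columns gives [[1, -1], [2, 3]].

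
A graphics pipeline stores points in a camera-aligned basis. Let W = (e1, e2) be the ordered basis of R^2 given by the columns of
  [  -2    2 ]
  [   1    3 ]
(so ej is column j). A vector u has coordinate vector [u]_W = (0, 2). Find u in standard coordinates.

u = M [u]_W, where M has columns e1, e2.
Carrying out the matrix-vector product, u = (4, 6).

(4, 6)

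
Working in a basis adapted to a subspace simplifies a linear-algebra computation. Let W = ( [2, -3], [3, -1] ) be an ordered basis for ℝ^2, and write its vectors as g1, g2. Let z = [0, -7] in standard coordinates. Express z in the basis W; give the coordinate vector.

[3, -2]

We seek scalars with c_1 g1 + c_2 g2 = z; equivalently solve M c = z where the columns of M are g1, g2.
System: 2c_1 + 3c_2 = 0, -3c_1 - c_2 = -7; solving gives c_1 = 3, c_2 = -2.
Check: 3g1 - 2g2 = [0, -7].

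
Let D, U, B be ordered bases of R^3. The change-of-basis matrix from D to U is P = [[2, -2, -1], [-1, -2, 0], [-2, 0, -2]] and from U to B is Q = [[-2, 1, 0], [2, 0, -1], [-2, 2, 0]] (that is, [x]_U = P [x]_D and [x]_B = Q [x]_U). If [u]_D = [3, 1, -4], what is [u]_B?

[-21, 14, -26]

Composing the changes, [u]_B = Q P [u]_D.
Q P = [[-5, 2, 2], [6, -4, 0], [-6, 0, 2]]; applying this to [3, 1, -4] gives [-21, 14, -26].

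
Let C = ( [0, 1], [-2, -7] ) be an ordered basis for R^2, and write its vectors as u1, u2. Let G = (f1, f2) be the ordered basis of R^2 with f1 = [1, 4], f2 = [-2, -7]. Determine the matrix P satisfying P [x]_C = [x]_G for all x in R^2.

Column j of P is [uj]_G, since P maps C-coordinates to G-coordinates.
Expressing u1 in G: u1 = 2f1 + f2, so column 1 of P is [2, 1].
Doing the same for each uj gives P = [[2, 0], [1, 1]].

[[2, 0], [1, 1]]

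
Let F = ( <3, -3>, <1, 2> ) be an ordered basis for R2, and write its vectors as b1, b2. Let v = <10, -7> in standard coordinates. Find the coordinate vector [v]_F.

[v]_F is the unique c with M c = v, where M has columns b1, b2.
System: 3c_1 + c_2 = 10, -3c_1 + 2c_2 = -7; solving gives c_1 = 3, c_2 = 1.
Check: 3b1 + b2 = <10, -7>.

<3, 1>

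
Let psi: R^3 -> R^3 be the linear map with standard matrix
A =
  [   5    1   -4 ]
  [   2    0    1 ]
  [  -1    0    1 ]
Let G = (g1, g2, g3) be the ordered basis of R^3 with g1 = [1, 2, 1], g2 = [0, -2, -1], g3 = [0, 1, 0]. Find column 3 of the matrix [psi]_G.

Column 3 of [psi]_G is the G-coordinate vector of psi(g3).
In standard coordinates psi(g3) = A g3 = [1, 0, 0].
Converting to G: [1, 0, 0] = g1 + g2 + 0·g3, so the coordinate vector is [1, 1, 0].

[1, 1, 0]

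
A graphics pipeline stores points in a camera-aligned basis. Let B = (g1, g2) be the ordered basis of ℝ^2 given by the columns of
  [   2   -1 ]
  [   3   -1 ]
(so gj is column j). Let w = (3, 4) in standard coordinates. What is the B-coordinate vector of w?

(1, -1)

Write w = c_1 g1 + c_2 g2 and solve for the c_i.
System: 2c_1 - c_2 = 3, 3c_1 - c_2 = 4; solving gives c_1 = 1, c_2 = -1.
Check: g1 - g2 = (3, 4).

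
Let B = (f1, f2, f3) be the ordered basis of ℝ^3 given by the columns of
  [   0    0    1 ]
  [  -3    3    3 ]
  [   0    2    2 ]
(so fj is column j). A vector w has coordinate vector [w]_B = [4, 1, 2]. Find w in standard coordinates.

[2, -3, 6]

The coordinates say w = 4f1 + f2 + 2f3; adding the scaled basis vectors gives [2, -3, 6].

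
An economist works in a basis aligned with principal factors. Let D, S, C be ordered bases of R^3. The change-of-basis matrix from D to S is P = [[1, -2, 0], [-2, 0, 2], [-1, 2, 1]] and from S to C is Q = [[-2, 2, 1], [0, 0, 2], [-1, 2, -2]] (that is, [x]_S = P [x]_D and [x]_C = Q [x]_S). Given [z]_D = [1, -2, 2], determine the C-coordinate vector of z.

[-9, -6, 5]

Apply P to get S-coordinates [5, 2, -3], then Q to get C-coordinates.
The result is [z]_C = [-9, -6, 5].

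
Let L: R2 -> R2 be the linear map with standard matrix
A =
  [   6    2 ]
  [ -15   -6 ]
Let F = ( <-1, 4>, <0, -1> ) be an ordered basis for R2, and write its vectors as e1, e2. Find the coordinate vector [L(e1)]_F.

Column 1 of [L]_F is the F-coordinate vector of L(e1).
In standard coordinates L(e1) = A e1 = <2, -9>.
Converting to F: <2, -9> = -2e1 + e2, so the coordinate vector is <-2, 1>.

<-2, 1>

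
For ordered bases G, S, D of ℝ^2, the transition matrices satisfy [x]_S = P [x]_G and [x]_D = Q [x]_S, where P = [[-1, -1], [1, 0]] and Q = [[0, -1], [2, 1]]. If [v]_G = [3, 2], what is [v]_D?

[-3, -7]

First [v]_S = P [v]_G = [-5, 3].
Then [v]_D = Q [v]_S = [-3, -7].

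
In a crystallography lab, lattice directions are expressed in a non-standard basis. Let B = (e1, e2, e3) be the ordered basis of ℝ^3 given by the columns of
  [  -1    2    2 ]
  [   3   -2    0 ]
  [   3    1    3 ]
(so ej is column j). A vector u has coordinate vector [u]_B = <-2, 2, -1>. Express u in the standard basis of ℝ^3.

<4, -10, -7>

By definition u = -2e1 + 2e2 - e3.
Summing componentwise gives <4, -10, -7>.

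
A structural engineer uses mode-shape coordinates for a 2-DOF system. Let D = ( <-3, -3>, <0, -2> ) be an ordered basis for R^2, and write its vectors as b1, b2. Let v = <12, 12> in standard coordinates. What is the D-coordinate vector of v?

We seek scalars with c_1 b1 + c_2 b2 = v; equivalently solve M c = v where the columns of M are b1, b2.
System: -3c_1 + 0c_2 = 12, -3c_1 - 2c_2 = 12; solving gives c_1 = -4, c_2 = 0.
Check: -4b1 + 0·b2 = <12, 12>.

<-4, 0>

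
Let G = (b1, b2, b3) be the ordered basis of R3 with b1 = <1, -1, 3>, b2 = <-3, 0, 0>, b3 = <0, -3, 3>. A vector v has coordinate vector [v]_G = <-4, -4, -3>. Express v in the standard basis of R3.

By definition v = -4b1 - 4b2 - 3b3.
Summing componentwise gives <8, 13, -21>.

<8, 13, -21>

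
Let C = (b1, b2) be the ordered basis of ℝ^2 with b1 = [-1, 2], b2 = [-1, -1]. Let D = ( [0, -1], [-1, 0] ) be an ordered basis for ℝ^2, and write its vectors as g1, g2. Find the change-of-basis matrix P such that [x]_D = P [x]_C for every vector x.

[[-2, 1], [1, 1]]

Take x = bj: its C-coordinates are the j-th standard unit vector, so P e_j — column j of P — equals [bj]_D.
b1 = -2g1 + g2, giving column 1 = [-2, 1]; repeating for each j gives P = [[-2, 1], [1, 1]].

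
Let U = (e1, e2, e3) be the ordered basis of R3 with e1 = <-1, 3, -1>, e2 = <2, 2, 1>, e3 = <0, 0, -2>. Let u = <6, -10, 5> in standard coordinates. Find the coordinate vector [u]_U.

<-4, 1, 0>

Write u = c_1 e1 + ... + c_3 e3 and solve for the c_i.
Row-reducing the augmented matrix [M | u] gives c = (-4, 1, 0).
Check: -4e1 + e2 + 0·e3 = <6, -10, 5>.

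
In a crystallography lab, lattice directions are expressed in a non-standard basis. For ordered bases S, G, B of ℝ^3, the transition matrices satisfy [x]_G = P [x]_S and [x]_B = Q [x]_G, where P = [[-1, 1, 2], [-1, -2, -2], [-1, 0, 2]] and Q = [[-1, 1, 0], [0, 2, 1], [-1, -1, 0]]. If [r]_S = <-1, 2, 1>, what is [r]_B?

<-10, -7, 0>

First [r]_G = P [r]_S = <5, -5, 3>.
Then [r]_B = Q [r]_G = <-10, -7, 0>.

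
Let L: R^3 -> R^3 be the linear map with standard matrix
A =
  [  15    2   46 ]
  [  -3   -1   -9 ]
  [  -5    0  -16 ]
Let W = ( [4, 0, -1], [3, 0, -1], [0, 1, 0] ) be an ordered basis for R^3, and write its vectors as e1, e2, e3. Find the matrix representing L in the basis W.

[[2, 2, 2], [2, -3, -2], [-3, 0, -1]]

The j-th column of [L]_W is [L(ej)]_W.
L(e1) = A e1 = [14, -3, -4] = 2e1 + 2e2 - 3e3, so column 1 is [2, 2, -3].
Repeating for e2, e3 and assembling the columns gives [[2, 2, 2], [2, -3, -2], [-3, 0, -1]].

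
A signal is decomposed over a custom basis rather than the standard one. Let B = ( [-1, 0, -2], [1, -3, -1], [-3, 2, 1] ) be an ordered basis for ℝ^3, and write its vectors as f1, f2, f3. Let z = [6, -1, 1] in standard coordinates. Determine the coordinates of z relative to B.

[z]_B is the unique c with M c = z, where M has columns f1, ..., f3.
Row-reducing the augmented matrix [M | z] gives c = (-1, -1, -2).
Check: -f1 - f2 - 2f3 = [6, -1, 1].

[-1, -1, -2]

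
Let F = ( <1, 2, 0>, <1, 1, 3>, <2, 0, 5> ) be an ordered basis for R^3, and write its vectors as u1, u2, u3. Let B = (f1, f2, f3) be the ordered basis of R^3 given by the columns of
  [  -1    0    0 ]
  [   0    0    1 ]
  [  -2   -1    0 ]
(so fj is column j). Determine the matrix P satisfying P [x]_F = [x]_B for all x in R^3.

Let M have columns uj and N have columns fj. Then for every x, N [x]_B = x = M [x]_F, so P = N^(-1) M.
Since det N = -1, N^(-1) has integer entries; multiplying gives P = [[-1, -1, -2], [2, -1, -1], [2, 1, 0]].

[[-1, -1, -2], [2, -1, -1], [2, 1, 0]]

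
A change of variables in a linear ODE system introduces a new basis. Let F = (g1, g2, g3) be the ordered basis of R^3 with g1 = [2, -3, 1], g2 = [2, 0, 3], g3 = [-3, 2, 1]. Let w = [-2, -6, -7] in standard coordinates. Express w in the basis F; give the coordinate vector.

Write w = c_1 g1 + ... + c_3 g3 and solve for the c_i.
Row-reducing the augmented matrix [M | w] gives c = (2, -3, 0).
Check: 2g1 - 3g2 + 0·g3 = [-2, -6, -7].

[2, -3, 0]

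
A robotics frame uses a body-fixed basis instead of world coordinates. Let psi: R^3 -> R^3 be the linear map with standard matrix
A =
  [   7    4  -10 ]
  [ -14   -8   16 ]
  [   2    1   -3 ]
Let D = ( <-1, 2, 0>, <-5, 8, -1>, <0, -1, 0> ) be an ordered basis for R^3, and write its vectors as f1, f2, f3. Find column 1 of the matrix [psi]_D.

<-1, 0, 0>

Column 1 of [psi]_D is the D-coordinate vector of psi(f1).
In standard coordinates psi(f1) = A f1 = <1, -2, 0>.
Converting to D: <1, -2, 0> = -f1 + 0·f2 + 0·f3, so the coordinate vector is <-1, 0, 0>.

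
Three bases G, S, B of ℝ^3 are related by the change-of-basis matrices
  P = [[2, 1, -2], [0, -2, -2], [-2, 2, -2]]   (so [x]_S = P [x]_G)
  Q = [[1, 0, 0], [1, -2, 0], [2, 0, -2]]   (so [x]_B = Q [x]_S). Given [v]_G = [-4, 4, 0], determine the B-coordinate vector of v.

[-4, 12, -40]

Apply P to get S-coordinates [-4, -8, 16], then Q to get B-coordinates.
The result is [v]_B = [-4, 12, -40].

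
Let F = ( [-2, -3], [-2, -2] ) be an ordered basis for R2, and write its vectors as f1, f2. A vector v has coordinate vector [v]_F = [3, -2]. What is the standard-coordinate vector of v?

[-2, -5]

v = M [v]_F, where M has columns f1, f2.
Carrying out the matrix-vector product, v = [-2, -5].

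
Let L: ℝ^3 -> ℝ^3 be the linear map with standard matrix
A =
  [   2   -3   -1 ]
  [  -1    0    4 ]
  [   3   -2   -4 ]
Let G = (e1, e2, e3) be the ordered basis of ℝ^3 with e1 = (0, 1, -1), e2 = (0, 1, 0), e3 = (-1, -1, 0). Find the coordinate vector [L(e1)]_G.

(-2, 0, 2)

Compute L(e1) = A e1 = (-2, -4, 2) in standard coordinates.
Then write this in G-coordinates: solve for y in y_1 e1 + ... + y_3 e3 = (-2, -4, 2).
This gives y = (-2, 0, 2), which is column 1 of [L]_G.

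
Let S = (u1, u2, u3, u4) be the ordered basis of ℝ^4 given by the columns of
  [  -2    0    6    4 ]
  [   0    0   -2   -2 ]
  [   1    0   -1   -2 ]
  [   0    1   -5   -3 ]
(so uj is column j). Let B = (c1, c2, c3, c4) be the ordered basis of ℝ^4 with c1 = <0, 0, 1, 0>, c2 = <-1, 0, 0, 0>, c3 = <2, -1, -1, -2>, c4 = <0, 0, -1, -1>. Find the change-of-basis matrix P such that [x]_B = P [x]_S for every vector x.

Let M have columns uj and N have columns cj. Then for every x, N [x]_B = x = M [x]_S, so P = N^(-1) M.
Since det N = -1, N^(-1) has integer entries; multiplying gives P = [[1, -1, 2, -1], [2, 0, -2, 0], [0, 0, 2, 2], [0, -1, 1, -1]].

[[1, -1, 2, -1], [2, 0, -2, 0], [0, 0, 2, 2], [0, -1, 1, -1]]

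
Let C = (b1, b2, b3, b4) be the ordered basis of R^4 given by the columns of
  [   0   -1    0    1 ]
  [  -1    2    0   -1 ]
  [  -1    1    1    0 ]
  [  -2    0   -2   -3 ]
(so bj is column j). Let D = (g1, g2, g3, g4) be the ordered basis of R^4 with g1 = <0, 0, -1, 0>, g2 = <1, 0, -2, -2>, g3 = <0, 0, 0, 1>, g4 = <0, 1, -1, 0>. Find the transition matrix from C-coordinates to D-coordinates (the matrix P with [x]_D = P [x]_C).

[[2, -1, -1, -1], [0, -1, 0, 1], [-2, -2, -2, -1], [-1, 2, 0, -1]]

Column j of P is [bj]_D, since P maps C-coordinates to D-coordinates.
Expressing b1 in D: b1 = 2g1 + 0·g2 - 2g3 - g4, so column 1 of P is <2, 0, -2, -1>.
Doing the same for each bj gives P = [[2, -1, -1, -1], [0, -1, 0, 1], [-2, -2, -2, -1], [-1, 2, 0, -1]].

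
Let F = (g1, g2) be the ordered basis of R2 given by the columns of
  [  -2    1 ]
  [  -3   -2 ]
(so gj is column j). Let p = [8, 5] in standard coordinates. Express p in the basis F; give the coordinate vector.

[-3, 2]

Write p = c_1 g1 + c_2 g2 and solve for the c_i.
System: -2c_1 + c_2 = 8, -3c_1 - 2c_2 = 5; solving gives c_1 = -3, c_2 = 2.
Check: -3g1 + 2g2 = [8, 5].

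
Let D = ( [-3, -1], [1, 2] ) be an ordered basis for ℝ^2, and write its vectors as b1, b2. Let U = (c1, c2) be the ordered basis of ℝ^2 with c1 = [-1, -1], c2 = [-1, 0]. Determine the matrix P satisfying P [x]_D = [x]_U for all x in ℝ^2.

Column j of P is [bj]_U, since P maps D-coordinates to U-coordinates.
Expressing b1 in U: b1 = c1 + 2c2, so column 1 of P is [1, 2].
Doing the same for each bj gives P = [[1, -2], [2, 1]].

[[1, -2], [2, 1]]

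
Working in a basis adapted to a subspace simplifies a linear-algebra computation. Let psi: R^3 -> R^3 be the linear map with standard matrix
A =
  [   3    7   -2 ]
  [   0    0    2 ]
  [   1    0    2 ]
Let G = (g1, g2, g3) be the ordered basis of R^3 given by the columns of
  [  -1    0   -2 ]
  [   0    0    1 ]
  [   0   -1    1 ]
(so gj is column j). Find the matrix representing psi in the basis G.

The j-th column of [psi]_G is [psi(gj)]_G.
psi(g1) = A g1 = [-3, 0, -1] = 3g1 + g2 + 0·g3, so column 1 is [3, 1, 0].
Repeating for g2, g3 and assembling the columns gives [[3, 2, -3], [1, 0, 2], [0, -2, 2]].

[[3, 2, -3], [1, 0, 2], [0, -2, 2]]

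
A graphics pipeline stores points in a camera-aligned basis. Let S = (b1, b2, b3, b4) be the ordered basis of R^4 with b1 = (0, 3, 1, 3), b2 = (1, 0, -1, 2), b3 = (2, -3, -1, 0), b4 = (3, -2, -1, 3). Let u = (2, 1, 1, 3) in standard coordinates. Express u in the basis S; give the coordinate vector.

(3, 0, 4, -2)

We seek scalars with c_1 b1 + ... + c_4 b4 = u; equivalently solve M c = u where the columns of M are b1, ..., b4.
Solving this 4x4 system gives c = (3, 0, 4, -2).
Check: 3b1 + 0·b2 + 4b3 - 2b4 = (2, 1, 1, 3).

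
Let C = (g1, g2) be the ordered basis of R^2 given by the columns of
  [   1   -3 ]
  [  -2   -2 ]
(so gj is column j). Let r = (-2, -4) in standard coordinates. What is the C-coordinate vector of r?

[r]_C is the unique c with M c = r, where M has columns g1, g2.
System: c_1 - 3c_2 = -2, -2c_1 - 2c_2 = -4; solving gives c_1 = 1, c_2 = 1.
Check: g1 + g2 = (-2, -4).

(1, 1)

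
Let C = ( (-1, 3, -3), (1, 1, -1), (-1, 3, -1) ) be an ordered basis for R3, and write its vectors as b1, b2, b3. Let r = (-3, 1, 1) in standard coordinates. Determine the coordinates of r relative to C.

[r]_C is the unique c with M c = r, where M has columns b1, ..., b3.
Row-reducing the augmented matrix [M | r] gives c = (0, -2, 1).
Check: 0·b1 - 2b2 + b3 = (-3, 1, 1).

(0, -2, 1)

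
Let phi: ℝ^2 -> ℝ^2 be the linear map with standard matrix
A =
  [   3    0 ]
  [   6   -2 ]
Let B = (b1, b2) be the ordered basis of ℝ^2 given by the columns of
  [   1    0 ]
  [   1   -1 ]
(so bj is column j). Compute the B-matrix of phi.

[[3, 0], [-1, -2]]

The j-th column of [phi]_B is [phi(bj)]_B.
phi(b1) = A b1 = (3, 4) = 3b1 - b2, so column 1 is (3, -1).
Repeating for b2 and assembling the columns gives [[3, 0], [-1, -2]].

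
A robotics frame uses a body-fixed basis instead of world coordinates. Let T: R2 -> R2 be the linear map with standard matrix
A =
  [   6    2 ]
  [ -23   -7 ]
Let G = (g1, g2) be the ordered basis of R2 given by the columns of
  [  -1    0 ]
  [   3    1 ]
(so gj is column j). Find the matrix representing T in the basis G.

With P the matrix whose columns are g1, g2, [T]_G = P^(-1) A P.
Column by column: T(g1) = A g1 = [0, 2]; its G-coordinates [0, 2] give column 1.
Continuing for each basis vector yields [T]_G = [[0, -2], [2, -1]].

[[0, -2], [2, -1]]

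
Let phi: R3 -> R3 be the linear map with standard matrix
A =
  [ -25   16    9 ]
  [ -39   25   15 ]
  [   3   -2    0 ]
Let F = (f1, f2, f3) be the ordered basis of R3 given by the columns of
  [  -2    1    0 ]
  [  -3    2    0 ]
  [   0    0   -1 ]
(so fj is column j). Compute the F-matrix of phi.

[[-1, -3, 3], [0, 1, -3], [0, 1, 0]]

Let P have columns f1, ..., f3. Then [phi]_F = P^(-1) A P.
Here det P = 1, so P^(-1) is integer; computing A P first and then P^(-1)(A P) gives [[-1, -3, 3], [0, 1, -3], [0, 1, 0]].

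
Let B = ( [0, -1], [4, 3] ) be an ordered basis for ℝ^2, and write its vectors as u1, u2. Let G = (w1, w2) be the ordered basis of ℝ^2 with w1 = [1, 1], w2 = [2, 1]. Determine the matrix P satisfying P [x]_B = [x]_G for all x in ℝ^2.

Column j of P is [uj]_G, since P maps B-coordinates to G-coordinates.
Expressing u1 in G: u1 = -2w1 + w2, so column 1 of P is [-2, 1].
Doing the same for each uj gives P = [[-2, 2], [1, 1]].

[[-2, 2], [1, 1]]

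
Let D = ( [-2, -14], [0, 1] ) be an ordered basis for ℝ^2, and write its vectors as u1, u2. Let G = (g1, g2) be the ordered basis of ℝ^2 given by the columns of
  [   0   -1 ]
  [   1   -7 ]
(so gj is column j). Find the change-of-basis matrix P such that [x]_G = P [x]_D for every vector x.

[[0, 1], [2, 0]]

Take x = uj: its D-coordinates are the j-th standard unit vector, so P e_j — column j of P — equals [uj]_G.
u1 = 0·g1 + 2g2, giving column 1 = [0, 2]; repeating for each j gives P = [[0, 1], [2, 0]].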